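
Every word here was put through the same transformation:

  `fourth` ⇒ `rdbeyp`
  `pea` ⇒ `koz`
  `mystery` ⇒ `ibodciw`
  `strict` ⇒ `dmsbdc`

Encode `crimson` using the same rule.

The output letters match the input read backwards, each shifted +10: fourth reversed is htruof. Two steps: reverse the string, then apply a Caesar shift of +10.
On crimson: reverse → nosmirc; then shift: n+10=x, o+10=y, s+10=c, m+10=w, i+10=s, r+10=b, c+10=m.

xycwsbm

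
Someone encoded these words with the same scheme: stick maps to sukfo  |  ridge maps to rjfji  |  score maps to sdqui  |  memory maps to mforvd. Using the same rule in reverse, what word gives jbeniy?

In stick: s→s is +0, t→u is +1, i→k is +2, c→f is +3 — the shift increases by 1 each position. Letter i (0-indexed) is shifted by i+0, so successive shifts are 0, 1, 2, ….
Reversing it on jbeniy: j−0=j, b−1=a, e−2=c, n−3=k, i−4=e, y−5=t.

jacket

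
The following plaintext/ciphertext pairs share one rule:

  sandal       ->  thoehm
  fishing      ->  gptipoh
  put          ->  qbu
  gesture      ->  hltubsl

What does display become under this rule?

eptqmhz

The shift depends on letter class: consonant s→t is +1, but vowel a→h is +7. Vowels shift forward by 7 and consonants shift forward by 1.
On display: d(cons)+1=e, i(vowel)+7=p, s(cons)+1=t, p(cons)+1=q, l(cons)+1=m, a(vowel)+7=h, y(cons)+1=z.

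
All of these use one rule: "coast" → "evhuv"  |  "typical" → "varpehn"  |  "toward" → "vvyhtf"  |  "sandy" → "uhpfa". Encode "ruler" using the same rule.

tbnlt

The shift depends on letter class: consonant c→e is +2, but vowel o→v is +7. The rule splits by letter class: vowels +7, consonants +2.
On ruler: r(cons)+2=t, u(vowel)+7=b, l(cons)+2=n, e(vowel)+7=l, r(cons)+2=t.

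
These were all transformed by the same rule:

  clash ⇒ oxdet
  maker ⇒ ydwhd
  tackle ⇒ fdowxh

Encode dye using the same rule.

pkh

Vowels shift forward by 3 and consonants shift forward by 12.
On dye: d(cons)+12=p, y(cons)+12=k, e(vowel)+3=h.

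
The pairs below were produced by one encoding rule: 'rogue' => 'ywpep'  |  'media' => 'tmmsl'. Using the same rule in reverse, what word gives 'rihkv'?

In rogue: r→y is +7, o→w is +8, g→p is +9, u→e is +10 — the shift increases by 1 each position. Letter i (0-indexed) is shifted by i+7, so successive shifts are 7, 8, 9, ….
Reversing it on rihkv: r−7=k, i−8=a, h−9=y, k−10=a, v−11=k.

kayak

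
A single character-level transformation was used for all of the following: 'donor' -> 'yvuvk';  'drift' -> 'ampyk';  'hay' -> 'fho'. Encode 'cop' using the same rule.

wvj

The output letters match the input read backwards, each shifted +7: donor reversed is ronod. Two steps: reverse the string, then apply a Caesar shift of +7.
For cop: reverse → poc; then shift: p+7=w, o+7=v, c+7=j.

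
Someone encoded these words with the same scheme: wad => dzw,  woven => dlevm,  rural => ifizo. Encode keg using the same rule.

Each pair mirrors across the alphabet (w↔d, a↔z, d↔w): positions sum to 25. Each letter is replaced by its mirror in the alphabet: a↔z, b↔y, c↔x, and so on (the Atbash cipher).
For keg: k↔p, e↔v, g↔t.

pvt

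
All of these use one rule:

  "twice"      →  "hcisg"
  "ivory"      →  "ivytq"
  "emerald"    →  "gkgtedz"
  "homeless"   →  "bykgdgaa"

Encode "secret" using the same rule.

agstgh

t(19)→h(7) and w(22)→c(2) fit y≡7x+4 (mod 26); the inverse of 7 mod 26 is 15. Each letter's alphabet position (a=0..z=25) is mapped through 7·x+4 mod 26 — an affine cipher.
For secret: s(18)→7·18+4≡0=a; e(4)→7·4+4≡6=g; c(2)→7·2+4≡18=s; r(17)→7·17+4≡19=t; e(4)→7·4+4≡6=g; t(19)→7·19+4≡7=h (all mod 26).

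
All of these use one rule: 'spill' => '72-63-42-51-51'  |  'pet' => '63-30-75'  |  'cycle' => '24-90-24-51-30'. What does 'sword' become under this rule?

s(#19)→72 and p(#16)→63: differences scale by 3, so n = 3·pos + 15. With a=1..z=26, the number is 3·pos + 15.
Applying it to sword: s=19→72, w=23→84, o=15→60, r=18→69, d=4→27.

72-84-60-69-27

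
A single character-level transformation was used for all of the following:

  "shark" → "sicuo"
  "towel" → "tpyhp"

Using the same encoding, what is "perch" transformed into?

In shark: s→s is +0, h→i is +1, a→c is +2, r→u is +3 — the shift increases by 1 each position. Letter i (0-indexed) is shifted by i+0, so successive shifts are 0, 1, 2, ….
On perch: p+0=p, e+1=f, r+2=t, c+3=f, h+4=l.

pftfl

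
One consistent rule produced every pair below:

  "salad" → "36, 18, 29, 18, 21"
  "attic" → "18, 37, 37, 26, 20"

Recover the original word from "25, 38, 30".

s is letter #19 and maps to 36: an offset of 17. The number is (letter's place in the alphabet, a=1) + 17.
Reversing it on 25, 38, 30: 25→(25−17)÷1=8=h, 38→(38−17)÷1=21=u, 30→(30−17)÷1=13=m.

hum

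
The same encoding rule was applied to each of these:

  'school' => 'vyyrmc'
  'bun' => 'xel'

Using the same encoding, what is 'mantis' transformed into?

csdxkw

Read the word backwards and shift each letter +10.
Applying it to mantis: reverse → sitnam; then shift: s+10=c, i+10=s, t+10=d, n+10=x, a+10=k, m+10=w.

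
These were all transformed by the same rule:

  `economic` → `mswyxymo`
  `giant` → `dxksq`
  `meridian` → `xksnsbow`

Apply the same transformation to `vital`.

vkdsf

The output letters match the input read backwards, each shifted +10: economic reversed is cimonoce. Two steps: reverse the string, then apply a Caesar shift of +10.
On vital: reverse → lativ; then shift: l+10=v, a+10=k, t+10=d, i+10=s, v+10=f.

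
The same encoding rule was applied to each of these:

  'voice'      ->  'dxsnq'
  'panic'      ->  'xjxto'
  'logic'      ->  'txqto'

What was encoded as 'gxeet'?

In voice: v→d is +8, o→x is +9, i→s is +10, c→n is +11 — the shift increases by 1 each position. Letter i (0-indexed) is shifted by i+8, so successive shifts are 8, 9, 10, ….
Decoding gxeet: g−8=y, x−9=o, e−10=u, e−11=t, t−12=h.

youth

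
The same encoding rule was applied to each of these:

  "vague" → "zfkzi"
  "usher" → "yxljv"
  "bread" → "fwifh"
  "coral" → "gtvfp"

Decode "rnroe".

ninja

Shifts by position in vague: pos 0: v→z (+4), pos 1: a→f (+5), pos 2: g→k (+4), pos 3: u→z (+5) — repeating every 2. The shifts repeat in a cycle of length 2: positions 0,1,… shift by +4, +5, then the pattern repeats.
Undoing it on rnroe: r−4=n, n−5=i, r−4=n, o−5=j, e−4=a.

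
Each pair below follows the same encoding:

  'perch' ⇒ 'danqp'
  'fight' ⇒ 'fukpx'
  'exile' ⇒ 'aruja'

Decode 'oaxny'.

metro

p(15)→d(3) and e(4)→a(0) fit y≡5x+6 (mod 26); the inverse of 5 mod 26 is 21. Each letter's alphabet position (a=0..z=25) is mapped through 5·x+6 mod 26 — an affine cipher.
Reversing it on oaxny: o(14)→21·(14−6)≡12=m; a(0)→21·(0−6)≡4=e; x(23)→21·(23−6)≡19=t; n(13)→21·(13−6)≡17=r; y(24)→21·(24−6)≡14=o (all mod 26).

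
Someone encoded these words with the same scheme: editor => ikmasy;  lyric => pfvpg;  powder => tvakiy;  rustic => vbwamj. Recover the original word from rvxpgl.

Shifts by position in editor: pos 0: e→i (+4), pos 1: d→k (+7), pos 2: i→m (+4), pos 3: t→a (+7) — repeating every 2. The shifts repeat in a cycle of length 2: positions 0,1,… shift by +4, +7, then the pattern repeats.
Decoding rvxpgl: r−4=n, v−7=o, x−4=t, p−7=i, g−4=c, l−7=e.

notice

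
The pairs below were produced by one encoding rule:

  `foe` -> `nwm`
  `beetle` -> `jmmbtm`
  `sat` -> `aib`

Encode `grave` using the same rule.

ozidm

Compare letters: f→n is +8, o→w is +8, e→m is +8 — a constant shift. Every letter moves 8 places later in the alphabet, wrapping around z→a.
For grave: g+8=o, r+8=z, a+8=i, v+8=d, e+8=m.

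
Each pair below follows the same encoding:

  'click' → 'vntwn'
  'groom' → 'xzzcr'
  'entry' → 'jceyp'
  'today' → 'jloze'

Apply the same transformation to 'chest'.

The output letters match the input read backwards, each shifted +11: click reversed is kcilc. Read the word backwards and shift each letter +11.
Applying it to chest: reverse → tsehc; then shift: t+11=e, s+11=d, e+11=p, h+11=s, c+11=n.

edpsn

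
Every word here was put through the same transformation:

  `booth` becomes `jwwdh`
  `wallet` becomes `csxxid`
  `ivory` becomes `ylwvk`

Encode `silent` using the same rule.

Each letter's alphabet position (a=0..z=25) is mapped through 17·x+18 mod 26 — an affine cipher.
Applying it to silent: s(18)→17·18+18≡12=m; i(8)→17·8+18≡24=y; l(11)→17·11+18≡23=x; e(4)→17·4+18≡8=i; n(13)→17·13+18≡5=f; t(19)→17·19+18≡3=d (all mod 26).

myxifd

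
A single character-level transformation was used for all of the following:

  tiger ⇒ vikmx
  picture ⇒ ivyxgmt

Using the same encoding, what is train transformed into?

rmevx

The output letters match the input read backwards, each shifted +4: tiger reversed is regit. The word is reversed, then every letter is shifted forward by 4.
On train: reverse → niart; then shift: n+4=r, i+4=m, a+4=e, r+4=v, t+4=x.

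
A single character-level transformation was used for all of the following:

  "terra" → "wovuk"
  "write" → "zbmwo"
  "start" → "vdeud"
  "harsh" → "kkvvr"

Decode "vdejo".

stage

The shifts repeat in a cycle of length 3: positions 0,1,… shift by +3, +10, +4, then the pattern repeats.
Undoing it on vdejo: v−3=s, d−10=t, e−4=a, j−3=g, o−10=e.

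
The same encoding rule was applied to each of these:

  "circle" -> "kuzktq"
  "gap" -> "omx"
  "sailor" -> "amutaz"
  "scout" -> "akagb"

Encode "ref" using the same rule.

The shift depends on letter class: consonant c→k is +8, but vowel i→u is +12. Two shifts are in play — +12 for a/e/i/o/u, +8 for every other letter.
For ref: r(cons)+8=z, e(vowel)+12=q, f(cons)+8=n.

zqn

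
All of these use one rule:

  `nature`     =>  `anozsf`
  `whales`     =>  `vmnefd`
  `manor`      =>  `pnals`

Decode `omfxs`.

Treating letters as 0–25, the rule is x ↦ 11x + 13 (mod 26).
Decoding omfxs: o(14)→19·(14−13)≡19=t; m(12)→19·(12−13)≡7=h; f(5)→19·(5−13)≡4=e; x(23)→19·(23−13)≡8=i; s(18)→19·(18−13)≡17=r (all mod 26).

their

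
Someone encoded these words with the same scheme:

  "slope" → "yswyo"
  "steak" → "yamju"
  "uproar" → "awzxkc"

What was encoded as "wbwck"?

In slope: s→y is +6, l→s is +7, o→w is +8, p→y is +9 — the shift increases by 1 each position. The shift increases by 1 at each position, starting from +6: 6, 7, 8, ….
Decoding wbwck: w−6=q, b−7=u, w−8=o, c−9=t, k−10=a.

quota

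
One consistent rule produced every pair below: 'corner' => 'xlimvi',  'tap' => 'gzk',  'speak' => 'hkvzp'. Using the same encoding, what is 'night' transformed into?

mrtsg

Each pair mirrors across the alphabet (c↔x, o↔l, r↔i): positions sum to 25. This is the alphabet-reversal cipher (Atbash): a becomes z, b becomes y, etc.
Applying it to night: n↔m, i↔r, g↔t, h↔s, t↔g.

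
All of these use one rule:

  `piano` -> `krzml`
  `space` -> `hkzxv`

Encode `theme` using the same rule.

Each pair mirrors across the alphabet (p↔k, i↔r, a↔z): positions sum to 25. This is the alphabet-reversal cipher (Atbash): a becomes z, b becomes y, etc.
Applying it to theme: t↔g, h↔s, e↔v, m↔n, e↔v.

gsvnv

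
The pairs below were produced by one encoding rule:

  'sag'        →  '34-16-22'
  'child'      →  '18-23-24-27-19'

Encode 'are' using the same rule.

16-33-20

s is letter #19 and maps to 34: an offset of 15. The number is (letter's place in the alphabet, a=1) + 15.
Applying it to are: a=1→16, r=18→33, e=5→20.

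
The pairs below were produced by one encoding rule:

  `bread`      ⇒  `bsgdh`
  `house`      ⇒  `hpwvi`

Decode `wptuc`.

worry

In bread: b→b is +0, r→s is +1, e→g is +2, a→d is +3 — the shift increases by 1 each position. Letter i (0-indexed) is shifted by i+0, so successive shifts are 0, 1, 2, ….
Reversing it on wptuc: w−0=w, p−1=o, t−2=r, u−3=r, c−4=y.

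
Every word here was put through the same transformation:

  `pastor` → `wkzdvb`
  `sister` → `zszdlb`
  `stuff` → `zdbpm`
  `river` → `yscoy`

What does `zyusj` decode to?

sonic

Shifts by position in pastor: pos 0: p→w (+7), pos 1: a→k (+10), pos 2: s→z (+7), pos 3: t→d (+10) — repeating every 2. The shifts repeat in a cycle of length 2: positions 0,1,… shift by +7, +10, then the pattern repeats.
Decoding zyusj: z−7=s, y−10=o, u−7=n, s−10=i, j−7=c.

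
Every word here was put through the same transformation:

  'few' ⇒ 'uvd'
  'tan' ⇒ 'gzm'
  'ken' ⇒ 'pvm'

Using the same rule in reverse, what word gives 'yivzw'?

Each pair mirrors across the alphabet (f↔u, e↔v, w↔d): positions sum to 25. This is the alphabet-reversal cipher (Atbash): a becomes z, b becomes y, etc.
Reversing it on yivzw: y↔b, i↔r, v↔e, z↔a, w↔d.

bread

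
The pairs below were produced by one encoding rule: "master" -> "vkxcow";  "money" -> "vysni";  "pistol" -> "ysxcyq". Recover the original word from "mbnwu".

drink

Shifts by position in master: pos 0: m→v (+9), pos 1: a→k (+10), pos 2: s→x (+5), pos 3: t→c (+9), pos 4: e→o (+10), pos 5: r→w (+5) — repeating every 3. It's a Vigenère-style cipher with numeric key [9,10,5]: position i shifts by key[i mod 3].
Decoding mbnwu: m−9=d, b−10=r, n−5=i, w−9=n, u−10=k.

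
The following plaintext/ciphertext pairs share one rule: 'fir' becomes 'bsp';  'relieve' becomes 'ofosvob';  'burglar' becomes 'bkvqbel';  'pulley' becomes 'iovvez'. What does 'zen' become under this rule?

The output letters match the input read backwards, each shifted +10: fir reversed is rif. Two steps: reverse the string, then apply a Caesar shift of +10.
For zen: reverse → nez; then shift: n+10=x, e+10=o, z+10=j.

xoj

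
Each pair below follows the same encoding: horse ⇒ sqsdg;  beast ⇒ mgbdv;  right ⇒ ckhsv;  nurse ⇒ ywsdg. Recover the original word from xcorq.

Shifts by position in horse: pos 0: h→s (+11), pos 1: o→q (+2), pos 2: r→s (+1), pos 3: s→d (+11), pos 4: e→g (+2) — repeating every 3. A repeating key of period 3 is used — shifts +11, +2, +1 over and over.
Reversing it on xcorq: x−11=m, c−2=a, o−1=n, r−11=g, q−2=o.

mango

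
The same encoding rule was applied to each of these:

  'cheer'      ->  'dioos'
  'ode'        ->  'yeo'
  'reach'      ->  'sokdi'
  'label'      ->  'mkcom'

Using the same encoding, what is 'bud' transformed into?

cee

The rule splits by letter class: vowels +10, consonants +1.
On bud: b(cons)+1=c, u(vowel)+10=e, d(cons)+1=e.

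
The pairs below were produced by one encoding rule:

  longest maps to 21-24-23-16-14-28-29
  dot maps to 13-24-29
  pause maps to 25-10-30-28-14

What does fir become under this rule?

15-18-27

l is letter #12 and maps to 21: an offset of 9. The number is (letter's place in the alphabet, a=1) + 9.
On fir: f=6→15, i=9→18, r=18→27.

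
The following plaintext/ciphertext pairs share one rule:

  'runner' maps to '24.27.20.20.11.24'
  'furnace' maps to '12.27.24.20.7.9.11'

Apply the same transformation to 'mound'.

r is letter #18 and maps to 24: an offset of 6. Letters become their 1-based position plus 6 (so a→7, b→8, …).
For mound: m=13→19, o=15→21, u=21→27, n=14→20, d=4→10.

19.21.27.20.10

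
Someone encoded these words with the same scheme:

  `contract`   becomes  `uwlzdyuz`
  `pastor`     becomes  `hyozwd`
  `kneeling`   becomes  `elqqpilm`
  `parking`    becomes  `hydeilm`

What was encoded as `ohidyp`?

c(2)→u(20) and o(14)→w(22) fit y≡11x+24 (mod 26); the inverse of 11 mod 26 is 19. This is an affine cipher: with a=0,…,z=25, each position x becomes (11x+24) mod 26.
Decoding ohidyp: o(14)→19·(14−24)≡18=s; h(7)→19·(7−24)≡15=p; i(8)→19·(8−24)≡8=i; d(3)→19·(3−24)≡17=r; y(24)→19·(24−24)≡0=a; p(15)→19·(15−24)≡11=l (all mod 26).

spiral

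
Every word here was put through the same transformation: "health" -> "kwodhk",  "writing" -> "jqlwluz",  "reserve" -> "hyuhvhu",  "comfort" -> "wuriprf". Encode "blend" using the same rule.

The output letters match the input read backwards, each shifted +3: health reversed is htlaeh. The word is reversed, then every letter is shifted forward by 3.
For blend: reverse → dnelb; then shift: d+3=g, n+3=q, e+3=h, l+3=o, b+3=e.

gqhoe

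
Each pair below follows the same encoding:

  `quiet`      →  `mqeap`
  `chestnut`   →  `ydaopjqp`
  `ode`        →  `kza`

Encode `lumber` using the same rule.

Compare letters: q→m is +22, u→q is +22, i→e is +22 — a constant shift. Each letter is shifted forward by 22 in the alphabet (a Caesar shift of +22).
On lumber: l+22=h, u+22=q, m+22=i, b+22=x, e+22=a, r+22=n.

hqixan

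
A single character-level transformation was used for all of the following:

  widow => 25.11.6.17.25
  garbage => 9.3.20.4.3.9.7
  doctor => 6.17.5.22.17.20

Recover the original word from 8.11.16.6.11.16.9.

Each letter is replaced by its alphabet position (a=1..z=26) + 2.
Reversing it on 8.11.16.6.11.16.9: 8→(8−2)÷1=6=f, 11→(11−2)÷1=9=i, 16→(16−2)÷1=14=n, 6→(6−2)÷1=4=d, 11→(11−2)÷1=9=i, 16→(16−2)÷1=14=n, 9→(9−2)÷1=7=g.

finding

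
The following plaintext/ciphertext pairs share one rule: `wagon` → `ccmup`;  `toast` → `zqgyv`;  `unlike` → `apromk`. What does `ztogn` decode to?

trial

Shifts by position in wagon: pos 0: w→c (+6), pos 1: a→c (+2), pos 2: g→m (+6), pos 3: o→u (+6), pos 4: n→p (+2) — repeating every 3. The shifts repeat in a cycle of length 3: positions 0,1,… shift by +6, +2, +6, then the pattern repeats.
Undoing it on ztogn: z−6=t, t−2=r, o−6=i, g−6=a, n−2=l.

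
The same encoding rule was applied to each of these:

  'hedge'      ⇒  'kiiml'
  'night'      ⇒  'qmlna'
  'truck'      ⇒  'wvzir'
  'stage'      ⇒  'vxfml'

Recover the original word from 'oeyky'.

Letter i (0-indexed) is shifted by i+3, so successive shifts are 3, 4, 5, ….
Undoing it on oeyky: o−3=l, e−4=a, y−5=t, k−6=e, y−7=r.

later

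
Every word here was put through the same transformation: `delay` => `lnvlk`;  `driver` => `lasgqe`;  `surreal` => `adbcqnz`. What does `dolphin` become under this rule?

In delay: d→l is +8, e→n is +9, l→v is +10, a→l is +11 — the shift increases by 1 each position. The shift increases by 1 at each position, starting from +8: 8, 9, 10, ….
Applying it to dolphin: d+8=l, o+9=x, l+10=v, p+11=a, h+12=t, i+13=v, n+14=b.

lxvatvb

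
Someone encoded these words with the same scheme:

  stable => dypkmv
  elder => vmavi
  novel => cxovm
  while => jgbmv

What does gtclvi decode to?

s(18)→d(3) and t(19)→y(24) fit y≡21x+15 (mod 26); the inverse of 21 mod 26 is 5. Treating letters as 0–25, the rule is x ↦ 21x + 15 (mod 26).
Reversing it on gtclvi: g(6)→5·(6−15)≡7=h; t(19)→5·(19−15)≡20=u; c(2)→5·(2−15)≡13=n; l(11)→5·(11−15)≡6=g; v(21)→5·(21−15)≡4=e; i(8)→5·(8−15)≡17=r (all mod 26).

hunger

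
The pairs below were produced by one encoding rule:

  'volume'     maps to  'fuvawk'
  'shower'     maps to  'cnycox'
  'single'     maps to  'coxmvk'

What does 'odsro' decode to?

exile

Shifts by position in volume: pos 0: v→f (+10), pos 1: o→u (+6), pos 2: l→v (+10), pos 3: u→a (+6) — repeating every 2. The shifts repeat in a cycle of length 2: positions 0,1,… shift by +10, +6, then the pattern repeats.
Undoing it on odsro: o−10=e, d−6=x, s−10=i, r−6=l, o−10=e.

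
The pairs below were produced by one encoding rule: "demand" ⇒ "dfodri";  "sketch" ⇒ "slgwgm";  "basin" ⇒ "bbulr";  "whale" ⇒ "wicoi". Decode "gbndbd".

galaxy

In demand: d→d is +0, e→f is +1, m→o is +2, a→d is +3 — the shift increases by 1 each position. Letter i (0-indexed) is shifted by i+0, so successive shifts are 0, 1, 2, ….
Reversing it on gbndbd: g−0=g, b−1=a, n−2=l, d−3=a, b−4=x, d−5=y.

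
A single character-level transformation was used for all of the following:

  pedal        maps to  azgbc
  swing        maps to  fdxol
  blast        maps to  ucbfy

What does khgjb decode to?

p(15)→a(0) and e(4)→z(25) fit y≡19x+1 (mod 26); the inverse of 19 mod 26 is 11. This is an affine cipher: with a=0,…,z=25, each position x becomes (19x+1) mod 26.
Decoding khgjb: k(10)→11·(10−1)≡21=v; h(7)→11·(7−1)≡14=o; g(6)→11·(6−1)≡3=d; j(9)→11·(9−1)≡10=k; b(1)→11·(1−1)≡0=a (all mod 26).

vodka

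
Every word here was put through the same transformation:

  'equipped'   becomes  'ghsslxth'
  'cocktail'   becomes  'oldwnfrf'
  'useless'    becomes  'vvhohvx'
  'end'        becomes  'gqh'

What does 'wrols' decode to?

Two steps: reverse the string, then apply a Caesar shift of +3.
Undoing it on wrols: shift back: w−3=t, r−3=o, o−3=l, l−3=i, s−3=p → tolip; then reverse → pilot.

pilot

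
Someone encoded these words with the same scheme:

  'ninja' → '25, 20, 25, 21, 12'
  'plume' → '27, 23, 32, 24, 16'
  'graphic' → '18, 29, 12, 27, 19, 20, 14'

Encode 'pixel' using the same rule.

27, 20, 35, 16, 23

n is letter #14 and maps to 25: an offset of 11. Each letter is replaced by its alphabet position (a=1..z=26) + 11.
Applying it to pixel: p=16→27, i=9→20, x=24→35, e=5→16, l=12→23.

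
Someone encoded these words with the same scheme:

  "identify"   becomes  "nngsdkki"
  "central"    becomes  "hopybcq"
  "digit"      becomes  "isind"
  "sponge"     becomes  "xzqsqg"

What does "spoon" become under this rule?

Shifts by position in identify: pos 0: i→n (+5), pos 1: d→n (+10), pos 2: e→g (+2), pos 3: n→s (+5), pos 4: t→d (+10), pos 5: i→k (+2) — repeating every 3. A repeating key of period 3 is used — shifts +5, +10, +2 over and over.
On spoon: s+5=x, p+10=z, o+2=q, o+5=t, n+10=x.

xzqtx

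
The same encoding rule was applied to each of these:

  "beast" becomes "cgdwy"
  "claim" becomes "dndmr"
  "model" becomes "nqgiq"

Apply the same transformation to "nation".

ocwmtt

Each letter shifts forward by (position + 1), i.e. 1, 2, 3, … — the shift grows by one for each successive letter.
Applying it to nation: n+1=o, a+2=c, t+3=w, i+4=m, o+5=t, n+6=t.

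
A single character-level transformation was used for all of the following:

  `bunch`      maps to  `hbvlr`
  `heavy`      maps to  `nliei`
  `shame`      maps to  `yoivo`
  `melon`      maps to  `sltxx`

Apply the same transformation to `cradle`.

iyimvp

Each letter shifts forward by (position + 6), i.e. 6, 7, 8, … — the shift grows by one for each successive letter.
For cradle: c+6=i, r+7=y, a+8=i, d+9=m, l+10=v, e+11=p.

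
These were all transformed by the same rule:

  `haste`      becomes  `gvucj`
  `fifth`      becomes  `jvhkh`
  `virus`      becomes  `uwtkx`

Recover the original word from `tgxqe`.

The output letters match the input read backwards, each shifted +2: haste reversed is etsah. Read the word backwards and shift each letter +2.
Decoding tgxqe: shift back: t−2=r, g−2=e, x−2=v, q−2=o, e−2=c → revoc; then reverse → cover.

cover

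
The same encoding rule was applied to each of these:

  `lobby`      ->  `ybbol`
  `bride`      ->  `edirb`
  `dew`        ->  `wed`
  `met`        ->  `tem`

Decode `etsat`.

The output letters match the input read backwards: lobby reversed is ybbol. The word is simply reversed.
Decoding etsat: then reverse → taste.

taste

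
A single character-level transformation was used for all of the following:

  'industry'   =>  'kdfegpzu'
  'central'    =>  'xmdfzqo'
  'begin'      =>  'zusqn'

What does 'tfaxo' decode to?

cloth

The output letters match the input read backwards, each shifted +12: industry reversed is yrtsudni. Read the word backwards and shift each letter +12.
Undoing it on tfaxo: shift back: t−12=h, f−12=t, a−12=o, x−12=l, o−12=c → htolc; then reverse → cloth.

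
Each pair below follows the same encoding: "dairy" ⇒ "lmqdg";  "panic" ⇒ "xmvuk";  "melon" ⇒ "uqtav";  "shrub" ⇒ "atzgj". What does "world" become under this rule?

Shifts by position in dairy: pos 0: d→l (+8), pos 1: a→m (+12), pos 2: i→q (+8), pos 3: r→d (+12) — repeating every 2. A repeating key of period 2 is used — shifts +8, +12 over and over.
For world: w+8=e, o+12=a, r+8=z, l+12=x, d+8=l.

eazxl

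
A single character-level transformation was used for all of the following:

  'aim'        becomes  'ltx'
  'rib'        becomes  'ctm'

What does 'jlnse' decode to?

Compare letters: a→l is +11, i→t is +11, m→x is +11 — a constant shift. Each letter is shifted forward by 11 in the alphabet (a Caesar shift of +11).
Reversing it on jlnse: j−11=y, l−11=a, n−11=c, s−11=h, e−11=t.

yacht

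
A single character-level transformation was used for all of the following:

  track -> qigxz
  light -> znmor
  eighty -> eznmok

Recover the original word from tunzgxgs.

The output letters match the input read backwards, each shifted +6: track reversed is kcart. The word is reversed, then every letter is shifted forward by 6.
Undoing it on tunzgxgs: shift back: t−6=n, u−6=o, n−6=h, z−6=t, g−6=a, x−6=r, g−6=a, s−6=m → nohtaram; then reverse → marathon.

marathon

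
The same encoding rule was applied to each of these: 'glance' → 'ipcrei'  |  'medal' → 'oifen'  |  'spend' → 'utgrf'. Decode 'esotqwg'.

compose

Shifts by position in glance: pos 0: g→i (+2), pos 1: l→p (+4), pos 2: a→c (+2), pos 3: n→r (+4) — repeating every 2. The shifts repeat in a cycle of length 2: positions 0,1,… shift by +2, +4, then the pattern repeats.
Reversing it on esotqwg: e−2=c, s−4=o, o−2=m, t−4=p, q−2=o, w−4=s, g−2=e.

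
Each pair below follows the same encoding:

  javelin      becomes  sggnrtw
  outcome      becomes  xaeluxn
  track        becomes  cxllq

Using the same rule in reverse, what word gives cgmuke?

Shifts by position in javelin: pos 0: j→s (+9), pos 1: a→g (+6), pos 2: v→g (+11), pos 3: e→n (+9), pos 4: l→r (+6), pos 5: i→t (+11) — repeating every 3. The shifts repeat in a cycle of length 3: positions 0,1,… shift by +9, +6, +11, then the pattern repeats.
Reversing it on cgmuke: c−9=t, g−6=a, m−11=b, u−9=l, k−6=e, e−11=t.

tablet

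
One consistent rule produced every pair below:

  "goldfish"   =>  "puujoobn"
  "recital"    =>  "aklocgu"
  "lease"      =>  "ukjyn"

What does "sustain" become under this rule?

babzjow

Shifts by position in goldfish: pos 0: g→p (+9), pos 1: o→u (+6), pos 2: l→u (+9), pos 3: d→j (+6) — repeating every 2. The shifts repeat in a cycle of length 2: positions 0,1,… shift by +9, +6, then the pattern repeats.
Applying it to sustain: s+9=b, u+6=a, s+9=b, t+6=z, a+9=j, i+6=o, n+9=w.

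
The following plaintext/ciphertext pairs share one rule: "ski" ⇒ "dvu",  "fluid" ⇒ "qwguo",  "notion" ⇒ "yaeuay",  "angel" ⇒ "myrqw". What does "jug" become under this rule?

Vowels shift forward by 12 and consonants shift forward by 11.
On jug: j(cons)+11=u, u(vowel)+12=g, g(cons)+11=r.

ugr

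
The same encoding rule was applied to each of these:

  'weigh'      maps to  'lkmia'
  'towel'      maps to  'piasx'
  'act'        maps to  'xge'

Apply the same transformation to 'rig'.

kmv

Read the word backwards and shift each letter +4.
For rig: reverse → gir; then shift: g+4=k, i+4=m, r+4=v.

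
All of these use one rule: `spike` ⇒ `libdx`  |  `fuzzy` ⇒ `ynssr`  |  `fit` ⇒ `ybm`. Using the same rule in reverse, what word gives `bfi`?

Compare letters: s→l is +19, p→i is +19, i→b is +19 — a constant shift. It's a constant shift of +19 (ROT19).
Undoing it on bfi: b−19=i, f−19=m, i−19=p.

imp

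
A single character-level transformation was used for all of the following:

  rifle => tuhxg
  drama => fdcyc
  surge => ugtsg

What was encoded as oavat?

Shifts by position in rifle: pos 0: r→t (+2), pos 1: i→u (+12), pos 2: f→h (+2), pos 3: l→x (+12) — repeating every 2. A repeating key of period 2 is used — shifts +2, +12 over and over.
Reversing it on oavat: o−2=m, a−12=o, v−2=t, a−12=o, t−2=r.

motor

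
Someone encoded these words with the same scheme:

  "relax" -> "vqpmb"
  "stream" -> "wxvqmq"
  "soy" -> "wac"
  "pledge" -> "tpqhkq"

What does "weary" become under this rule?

The shift depends on letter class: consonant r→v is +4, but vowel e→q is +12. Two shifts are in play — +12 for a/e/i/o/u, +4 for every other letter.
Applying it to weary: w(cons)+4=a, e(vowel)+12=q, a(vowel)+12=m, r(cons)+4=v, y(cons)+4=c.

aqmvc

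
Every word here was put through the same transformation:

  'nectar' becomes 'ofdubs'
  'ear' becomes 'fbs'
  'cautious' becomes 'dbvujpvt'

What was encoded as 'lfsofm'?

Compare letters: n→o is +1, e→f is +1, c→d is +1 — a constant shift. Each letter is shifted forward by 1 in the alphabet (a Caesar shift of +1).
Decoding lfsofm: l−1=k, f−1=e, s−1=r, o−1=n, f−1=e, m−1=l.

kernel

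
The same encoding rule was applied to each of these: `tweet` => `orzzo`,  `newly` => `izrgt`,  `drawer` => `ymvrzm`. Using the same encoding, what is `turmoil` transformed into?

opmhjdg

Each letter is shifted forward by 21 in the alphabet (a Caesar shift of +21).
Applying it to turmoil: t+21=o, u+21=p, r+21=m, m+21=h, o+21=j, i+21=d, l+21=g.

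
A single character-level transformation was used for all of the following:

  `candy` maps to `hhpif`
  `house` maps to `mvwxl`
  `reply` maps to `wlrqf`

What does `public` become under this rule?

ubdqpe

Shifts by position in candy: pos 0: c→h (+5), pos 1: a→h (+7), pos 2: n→p (+2), pos 3: d→i (+5), pos 4: y→f (+7) — repeating every 3. A repeating key of period 3 is used — shifts +5, +7, +2 over and over.
For public: p+5=u, u+7=b, b+2=d, l+5=q, i+7=p, c+2=e.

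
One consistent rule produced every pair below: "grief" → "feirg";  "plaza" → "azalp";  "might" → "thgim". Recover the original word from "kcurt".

The output letters match the input read backwards: grief reversed is feirg. The word is simply reversed.
Undoing it on kcurt: then reverse → truck.

truck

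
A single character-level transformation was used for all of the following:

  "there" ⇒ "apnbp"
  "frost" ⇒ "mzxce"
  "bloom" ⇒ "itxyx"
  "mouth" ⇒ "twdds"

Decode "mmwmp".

fence

In there: t→a is +7, h→p is +8, e→n is +9, r→b is +10 — the shift increases by 1 each position. Each letter shifts forward by (position + 7), i.e. 7, 8, 9, … — the shift grows by one for each successive letter.
Reversing it on mmwmp: m−7=f, m−8=e, w−9=n, m−10=c, p−11=e.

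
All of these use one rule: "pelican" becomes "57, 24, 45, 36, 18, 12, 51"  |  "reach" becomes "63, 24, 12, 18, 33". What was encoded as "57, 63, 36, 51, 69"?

p(#16)→57 and e(#5)→24: differences scale by 3, so n = 3·pos + 9. The formula is n = 3×(alphabet index, a=1) + 9.
Decoding 57, 63, 36, 51, 69: 57→(57−9)÷3=16=p, 63→(63−9)÷3=18=r, 36→(36−9)÷3=9=i, 51→(51−9)÷3=14=n, 69→(69−9)÷3=20=t.

print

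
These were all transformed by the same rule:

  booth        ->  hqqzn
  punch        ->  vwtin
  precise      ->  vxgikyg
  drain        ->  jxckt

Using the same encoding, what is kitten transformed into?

qkzzgt

The rule splits by letter class: vowels +2, consonants +6.
Applying it to kitten: k(cons)+6=q, i(vowel)+2=k, t(cons)+6=z, t(cons)+6=z, e(vowel)+2=g, n(cons)+6=t.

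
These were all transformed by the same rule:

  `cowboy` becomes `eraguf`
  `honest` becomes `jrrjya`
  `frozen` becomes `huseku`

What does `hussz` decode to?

front

Each letter shifts forward by (position + 2), i.e. 2, 3, 4, … — the shift grows by one for each successive letter.
Reversing it on hussz: h−2=f, u−3=r, s−4=o, s−5=n, z−6=t.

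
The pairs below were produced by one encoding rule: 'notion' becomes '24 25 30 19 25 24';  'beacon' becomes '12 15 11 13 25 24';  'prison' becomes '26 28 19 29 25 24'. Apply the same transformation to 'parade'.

26 11 28 11 14 15

n is letter #14 and maps to 24: an offset of 10. The number is (letter's place in the alphabet, a=1) + 10.
For parade: p=16→26, a=1→11, r=18→28, a=1→11, d=4→14, e=5→15.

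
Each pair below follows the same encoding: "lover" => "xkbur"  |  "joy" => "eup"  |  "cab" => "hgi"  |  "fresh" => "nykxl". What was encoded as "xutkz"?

tenor

The output letters match the input read backwards, each shifted +6: lover reversed is revol. Two steps: reverse the string, then apply a Caesar shift of +6.
Undoing it on xutkz: shift back: x−6=r, u−6=o, t−6=n, k−6=e, z−6=t → ronet; then reverse → tenor.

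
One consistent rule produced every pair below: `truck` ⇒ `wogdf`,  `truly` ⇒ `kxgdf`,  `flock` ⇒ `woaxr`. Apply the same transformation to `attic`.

The output letters match the input read backwards, each shifted +12: truck reversed is kcurt. Read the word backwards and shift each letter +12.
Applying it to attic: reverse → citta; then shift: c+12=o, i+12=u, t+12=f, t+12=f, a+12=m.

ouffm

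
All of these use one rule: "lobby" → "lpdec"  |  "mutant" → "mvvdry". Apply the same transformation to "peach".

In lobby: l→l is +0, o→p is +1, b→d is +2, b→e is +3 — the shift increases by 1 each position. Letter i (0-indexed) is shifted by i+0, so successive shifts are 0, 1, 2, ….
Applying it to peach: p+0=p, e+1=f, a+2=c, c+3=f, h+4=l.

pfcfl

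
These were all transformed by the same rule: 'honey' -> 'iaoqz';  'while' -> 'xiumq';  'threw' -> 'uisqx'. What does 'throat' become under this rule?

Vowels shift forward by 12 and consonants shift forward by 1.
On throat: t(cons)+1=u, h(cons)+1=i, r(cons)+1=s, o(vowel)+12=a, a(vowel)+12=m, t(cons)+1=u.

uisamu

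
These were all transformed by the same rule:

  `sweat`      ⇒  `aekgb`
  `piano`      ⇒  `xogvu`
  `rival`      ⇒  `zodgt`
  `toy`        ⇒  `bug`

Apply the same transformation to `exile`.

kfotk

The rule splits by letter class: vowels +6, consonants +8.
For exile: e(vowel)+6=k, x(cons)+8=f, i(vowel)+6=o, l(cons)+8=t, e(vowel)+6=k.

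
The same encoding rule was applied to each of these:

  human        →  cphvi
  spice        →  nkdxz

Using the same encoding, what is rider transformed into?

mdyzm

Compare letters: h→c is +21, u→p is +21, m→h is +21 — a constant shift. Each letter is shifted forward by 21 in the alphabet (a Caesar shift of +21).
For rider: r+21=m, i+21=d, d+21=y, e+21=z, r+21=m.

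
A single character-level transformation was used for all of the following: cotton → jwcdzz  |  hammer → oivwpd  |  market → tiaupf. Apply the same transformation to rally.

Each letter shifts forward by (position + 7), i.e. 7, 8, 9, … — the shift grows by one for each successive letter.
Applying it to rally: r+7=y, a+8=i, l+9=u, l+10=v, y+11=j.

yiuvj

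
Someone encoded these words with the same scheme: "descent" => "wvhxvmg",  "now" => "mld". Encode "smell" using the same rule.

hnvoo

Each letter is replaced by its mirror in the alphabet: a↔z, b↔y, c↔x, and so on (the Atbash cipher).
Applying it to smell: s↔h, m↔n, e↔v, l↔o, l↔o.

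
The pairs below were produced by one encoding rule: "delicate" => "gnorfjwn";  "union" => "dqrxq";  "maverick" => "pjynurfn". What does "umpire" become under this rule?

dpsrun

The shift depends on letter class: consonant d→g is +3, but vowel e→n is +9. Two shifts are in play — +9 for a/e/i/o/u, +3 for every other letter.
Applying it to umpire: u(vowel)+9=d, m(cons)+3=p, p(cons)+3=s, i(vowel)+9=r, r(cons)+3=u, e(vowel)+9=n.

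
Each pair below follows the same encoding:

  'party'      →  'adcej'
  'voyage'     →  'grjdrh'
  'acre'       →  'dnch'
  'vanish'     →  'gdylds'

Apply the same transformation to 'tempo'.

ehxar

The shift depends on letter class: consonant p→a is +11, but vowel a→d is +3. Vowels shift forward by 3 and consonants shift forward by 11.
On tempo: t(cons)+11=e, e(vowel)+3=h, m(cons)+11=x, p(cons)+11=a, o(vowel)+3=r.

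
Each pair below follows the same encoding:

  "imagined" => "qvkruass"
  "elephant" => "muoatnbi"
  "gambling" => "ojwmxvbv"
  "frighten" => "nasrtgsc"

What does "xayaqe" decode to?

In imagined: i→q is +8, m→v is +9, a→k is +10, g→r is +11 — the shift increases by 1 each position. Letter i (0-indexed) is shifted by i+8, so successive shifts are 8, 9, 10, ….
Decoding xayaqe: x−8=p, a−9=r, y−10=o, a−11=p, q−12=e, e−13=r.

proper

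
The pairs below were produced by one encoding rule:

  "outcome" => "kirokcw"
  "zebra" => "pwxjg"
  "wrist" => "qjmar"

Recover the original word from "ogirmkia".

cautious

o(14)→k(10) and u(20)→i(8) fit y≡17x+6 (mod 26); the inverse of 17 mod 26 is 23. This is an affine cipher: with a=0,…,z=25, each position x becomes (17x+6) mod 26.
Decoding ogirmkia: o(14)→23·(14−6)≡2=c; g(6)→23·(6−6)≡0=a; i(8)→23·(8−6)≡20=u; r(17)→23·(17−6)≡19=t; m(12)→23·(12−6)≡8=i; k(10)→23·(10−6)≡14=o; i(8)→23·(8−6)≡20=u; a(0)→23·(0−6)≡18=s (all mod 26).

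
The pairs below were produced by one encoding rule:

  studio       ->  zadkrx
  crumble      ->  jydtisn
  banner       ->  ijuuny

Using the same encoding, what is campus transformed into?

The shift depends on letter class: consonant s→z is +7, but vowel u→d is +9. Two shifts are in play — +9 for a/e/i/o/u, +7 for every other letter.
For campus: c(cons)+7=j, a(vowel)+9=j, m(cons)+7=t, p(cons)+7=w, u(vowel)+9=d, s(cons)+7=z.

jjtwdz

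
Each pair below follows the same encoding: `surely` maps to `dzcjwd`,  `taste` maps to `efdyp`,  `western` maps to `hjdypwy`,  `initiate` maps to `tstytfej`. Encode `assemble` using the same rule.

Shifts by position in surely: pos 0: s→d (+11), pos 1: u→z (+5), pos 2: r→c (+11), pos 3: e→j (+5) — repeating every 2. It's a Vigenère-style cipher with numeric key [11,5]: position i shifts by key[i mod 2].
On assemble: a+11=l, s+5=x, s+11=d, e+5=j, m+11=x, b+5=g, l+11=w, e+5=j.

lxdjxgwj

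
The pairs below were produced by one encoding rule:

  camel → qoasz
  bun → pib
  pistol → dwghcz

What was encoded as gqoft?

scarf

It's a constant shift of +14 (ROT14).
Reversing it on gqoft: g−14=s, q−14=c, o−14=a, f−14=r, t−14=f.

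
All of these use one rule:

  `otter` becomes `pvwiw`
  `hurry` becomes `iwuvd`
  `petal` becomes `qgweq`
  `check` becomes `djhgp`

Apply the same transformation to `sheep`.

In otter: o→p is +1, t→v is +2, t→w is +3, e→i is +4 — the shift increases by 1 each position. The shift increases by 1 at each position, starting from +1: 1, 2, 3, ….
Applying it to sheep: s+1=t, h+2=j, e+3=h, e+4=i, p+5=u.

tjhiu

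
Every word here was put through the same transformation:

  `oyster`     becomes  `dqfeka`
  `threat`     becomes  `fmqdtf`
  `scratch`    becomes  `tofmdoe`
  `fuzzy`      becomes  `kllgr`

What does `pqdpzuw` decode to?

The output letters match the input read backwards, each shifted +12: oyster reversed is retsyo. Two steps: reverse the string, then apply a Caesar shift of +12.
Reversing it on pqdpzuw: shift back: p−12=d, q−12=e, d−12=r, p−12=d, z−12=n, u−12=i, w−12=k → derdnik; then reverse → kindred.

kindred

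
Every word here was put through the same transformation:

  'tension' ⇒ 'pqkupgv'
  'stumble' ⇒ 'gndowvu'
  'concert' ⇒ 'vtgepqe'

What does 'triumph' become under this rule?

The output letters match the input read backwards, each shifted +2: tension reversed is noisnet. Two steps: reverse the string, then apply a Caesar shift of +2.
On triumph: reverse → hpmuirt; then shift: h+2=j, p+2=r, m+2=o, u+2=w, i+2=k, r+2=t, t+2=v.

jrowktv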